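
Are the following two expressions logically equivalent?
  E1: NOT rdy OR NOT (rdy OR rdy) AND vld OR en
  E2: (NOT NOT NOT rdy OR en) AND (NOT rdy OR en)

E1: NOT rdy OR NOT (rdy OR rdy) AND vld OR en
    = NOT rdy OR NOT rdy AND vld OR en
    = NOT rdy OR en
E2: (NOT NOT NOT rdy OR en) AND (NOT rdy OR en)
    = (NOT rdy OR en) AND (NOT rdy OR en)
    = NOT rdy OR en
Both reduce to NOT rdy OR en, so they are equivalent.

Yes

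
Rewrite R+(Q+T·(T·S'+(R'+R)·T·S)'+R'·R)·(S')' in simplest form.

R+Q·S

R+(Q+T·(T·S'+(R'+R)·T·S)'+R'·R)·(S')'
= R+(Q+T·(T·S'+T·S)'+R'·R)·(S')'   [complement / identity]
= R+(Q+T·T'+R'·R)·(S')'   [distribution]
= R+(Q+T·T'+R'·R)·S   [double negation]
= R+(Q+T·T')·S   [complement / identity]
= R+Q·S   [complement / identity]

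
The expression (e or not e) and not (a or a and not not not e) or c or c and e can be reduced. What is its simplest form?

(e or not e) and not (a or a and not not not e) or c or c and e
= (e or not e) and not (a or a and not e) or c or c and e   — double negation
= not (a or a and not e) or c or c and e   — complement / identity
= not (a or a and not e) or c   — absorption
= not a or c   — absorption

not a or c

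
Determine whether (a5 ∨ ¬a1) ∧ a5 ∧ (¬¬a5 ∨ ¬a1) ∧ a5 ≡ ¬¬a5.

Yes

E1: (a5 ∨ ¬a1) ∧ a5 ∧ (¬¬a5 ∨ ¬a1) ∧ a5
    = (a5 ∨ ¬a1) ∧ a5 ∧ (a5 ∨ ¬a1) ∧ a5   (double negation)
    = (a5 ∨ ¬a1) ∧ a5   (idempotence)
    = a5   (absorption)
E2: ¬¬a5
    = a5   (double negation)
Both reduce to a5, so they are equivalent.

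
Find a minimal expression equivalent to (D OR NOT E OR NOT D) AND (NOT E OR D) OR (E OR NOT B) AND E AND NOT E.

NOT E OR D

(D OR NOT E OR NOT D) AND (NOT E OR D) OR (E OR NOT B) AND E AND NOT E
= (NOT E OR NOT D) AND NOT E OR D OR (E OR NOT B) AND E AND NOT E
= (NOT E OR NOT D) AND NOT E OR D OR E AND NOT E
= NOT E OR D OR E AND NOT E
= NOT E OR D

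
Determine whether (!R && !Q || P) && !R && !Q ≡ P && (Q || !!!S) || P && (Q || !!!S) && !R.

E1: (!R && !Q || P) && !R && !Q
    = !R && !Q   [absorption]
E2: P && (Q || !!!S) || P && (Q || !!!S) && !R
    = P && (Q || !!!S)   [absorption]
    = P && (Q || !S)   [double negation]
These differ: at P=1, Q=1, R=0, S=0, E1 = 0 but E2 = 1.

No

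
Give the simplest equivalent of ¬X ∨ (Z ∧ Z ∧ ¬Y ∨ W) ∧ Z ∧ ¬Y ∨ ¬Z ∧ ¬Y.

¬X ∨ (Z ∧ Z ∧ ¬Y ∨ W) ∧ Z ∧ ¬Y ∨ ¬Z ∧ ¬Y
= ¬X ∨ (Z ∧ ¬Y ∨ W) ∧ Z ∧ ¬Y ∨ ¬Z ∧ ¬Y   — idempotence
= ¬X ∨ Z ∧ ¬Y ∨ ¬Z ∧ ¬Y   — absorption
= ¬X ∨ ¬Y   — distribution

¬X ∨ ¬Y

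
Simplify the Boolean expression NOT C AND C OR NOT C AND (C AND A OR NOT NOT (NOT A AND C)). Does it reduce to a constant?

FALSE

NOT C AND C OR NOT C AND (C AND A OR NOT NOT (NOT A AND C))
= NOT C AND C OR NOT C AND (C AND A OR NOT A AND C)   [double negation]
= NOT C AND C OR NOT C AND C   [distribution]
= NOT C AND C   [idempotence]
= FALSE   [complement]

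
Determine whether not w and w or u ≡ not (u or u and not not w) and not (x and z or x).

E1: not w and w or u
    = u   (complement / identity)
E2: not (u or u and not not w) and not (x and z or x)
    = not (u or u and w) and not (x and z or x)   (double negation)
    = not u and not (x and z or x)   (absorption)
    = not u and not x   (absorption)
These differ: at u=1, w=1, x=1, z=1, E1 = 1 but E2 = 0.

No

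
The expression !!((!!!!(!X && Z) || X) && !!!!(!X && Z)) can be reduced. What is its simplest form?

!!((!!!!(!X && Z) || X) && !!!!(!X && Z))
= !!!!!!(!X && Z)   [absorption]
= !!!!(!X && Z)   [double negation]
= !!(!X && Z)   [double negation]
= !X && Z   [double negation]

!X && Z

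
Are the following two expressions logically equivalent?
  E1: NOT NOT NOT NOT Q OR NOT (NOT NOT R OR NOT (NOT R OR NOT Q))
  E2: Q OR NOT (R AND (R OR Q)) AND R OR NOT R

E1: NOT NOT NOT NOT Q OR NOT (NOT NOT R OR NOT (NOT R OR NOT Q))
    = NOT NOT Q OR NOT (NOT NOT R OR NOT (NOT R OR NOT Q))   — double negation
    = NOT NOT Q OR NOT R AND (NOT R OR NOT Q)   — De Morgan
    = Q OR NOT R AND (NOT R OR NOT Q)   — double negation
    = Q OR NOT R   — absorption
E2: Q OR NOT (R AND (R OR Q)) AND R OR NOT R
    = Q OR NOT R AND R OR NOT R   — absorption
    = Q OR NOT R   — complement / identity
Both reduce to Q OR NOT R, so they are equivalent.

Yes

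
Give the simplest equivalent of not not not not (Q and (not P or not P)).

Q and not P

not not not not (Q and (not P or not P))
= not not not not (Q and not P)   — idempotence
= not not (Q and not P)   — double negation
= Q and not P   — double negation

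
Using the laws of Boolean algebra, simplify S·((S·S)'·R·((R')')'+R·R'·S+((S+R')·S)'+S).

S

S·((S·S)'·R·((R')')'+R·R'·S+((S+R')·S)'+S)
= S·((S·S)'·R·R'+R·R'·S+((S+R')·S)'+S)
= S·(S'·R·R'+R·R'·S+((S+R')·S)'+S)
= S·(S'·R·R'+R·R'·S+S'+S)
= S·(R·R'+S'+S)
= S·(S'+S)
= S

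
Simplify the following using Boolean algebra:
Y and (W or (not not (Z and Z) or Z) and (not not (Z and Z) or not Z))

Y and (W or Z)

Y and (W or (not not (Z and Z) or Z) and (not not (Z and Z) or not Z))
= Y and (W or not not (Z and Z) or Z and not Z)   (distribution)
= Y and (W or Z and Z or Z and not Z)   (double negation)
= Y and (W or Z)   (distribution)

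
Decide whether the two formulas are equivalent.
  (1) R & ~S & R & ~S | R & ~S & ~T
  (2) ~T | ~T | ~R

E1: R & ~S & R & ~S | R & ~S & ~T
    = (R & ~S | ~T) & R & ~S   — distribution
    = R & ~S   — absorption
E2: ~T | ~T | ~R
    = ~T | ~R   — idempotence
These differ: at R=0, S=1, T=0, E1 = 0 but E2 = 1.

No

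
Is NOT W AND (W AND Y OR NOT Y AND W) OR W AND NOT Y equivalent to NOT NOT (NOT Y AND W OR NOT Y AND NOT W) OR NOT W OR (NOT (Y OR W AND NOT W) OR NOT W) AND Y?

E1: NOT W AND (W AND Y OR NOT Y AND W) OR W AND NOT Y
    = NOT W AND W OR W AND NOT Y   — distribution
    = W AND NOT Y   — complement / identity
E2: NOT NOT (NOT Y AND W OR NOT Y AND NOT W) OR NOT W OR (NOT (Y OR W AND NOT W) OR NOT W) AND Y
    = NOT NOT (NOT Y AND W OR NOT Y AND NOT W) OR NOT W OR (NOT Y OR NOT W) AND Y   — complement / identity
    = NOT NOT NOT Y OR NOT W OR (NOT Y OR NOT W) AND Y   — distribution
    = NOT Y OR NOT W OR (NOT Y OR NOT W) AND Y   — double negation
    = NOT Y OR NOT W   — absorption
These differ: at W=0, Y=0, E1 = 0 but E2 = 1.

No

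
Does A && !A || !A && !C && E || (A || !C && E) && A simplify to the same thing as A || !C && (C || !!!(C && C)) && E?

E1: A && !A || !A && !C && E || (A || !C && E) && A
    = !A && (A || !C && E) || (A || !C && E) && A   (distribution)
    = A || !C && E   (distribution)
E2: A || !C && (C || !!!(C && C)) && E
    = A || !C && (C || !(C && C)) && E   (double negation)
    = A || !C && (C || !C) && E   (idempotence)
    = A || !C && E   (complement / identity)
Both reduce to A || !C && E, so they are equivalent.

Yes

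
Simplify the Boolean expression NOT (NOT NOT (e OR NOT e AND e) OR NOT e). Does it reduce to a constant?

FALSE

NOT (NOT NOT (e OR NOT e AND e) OR NOT e)
= NOT (e OR NOT e AND e) AND e
= NOT e AND e
= FALSE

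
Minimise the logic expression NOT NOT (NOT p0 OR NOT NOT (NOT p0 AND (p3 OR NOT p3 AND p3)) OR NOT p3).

NOT p0 OR NOT p3

NOT NOT (NOT p0 OR NOT NOT (NOT p0 AND (p3 OR NOT p3 AND p3)) OR NOT p3)
= NOT NOT (NOT p0 OR NOT p0 AND (p3 OR NOT p3 AND p3) OR NOT p3)   — double negation
= NOT NOT (NOT p0 OR NOT p0 AND p3 OR NOT p3)   — complement / identity
= NOT p0 OR NOT p0 AND p3 OR NOT p3   — double negation
= NOT p0 OR NOT p3   — absorption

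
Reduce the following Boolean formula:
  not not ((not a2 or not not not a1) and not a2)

not not ((not a2 or not not not a1) and not a2)
= not not ((not a2 or not a1) and not a2)
= (not a2 or not a1) and not a2
= not a2

not a2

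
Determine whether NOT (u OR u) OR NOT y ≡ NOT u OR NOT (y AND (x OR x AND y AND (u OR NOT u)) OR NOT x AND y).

E1: NOT (u OR u) OR NOT y
    = NOT u OR NOT y   (idempotence)
E2: NOT u OR NOT (y AND (x OR x AND y AND (u OR NOT u)) OR NOT x AND y)
    = NOT u OR NOT (y AND (x OR x AND y) OR NOT x AND y)   (complement / identity)
    = NOT u OR NOT (y AND x OR NOT x AND y)   (absorption)
    = NOT u OR NOT y   (distribution)
Both reduce to NOT u OR NOT y, so they are equivalent.

Yes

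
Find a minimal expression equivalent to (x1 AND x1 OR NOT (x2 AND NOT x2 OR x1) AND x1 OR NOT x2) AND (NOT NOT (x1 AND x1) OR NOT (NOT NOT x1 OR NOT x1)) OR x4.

(x1 AND x1 OR NOT (x2 AND NOT x2 OR x1) AND x1 OR NOT x2) AND (NOT NOT (x1 AND x1) OR NOT (NOT NOT x1 OR NOT x1)) OR x4
= (x1 AND x1 OR NOT x1 AND x1 OR NOT x2) AND (NOT NOT (x1 AND x1) OR NOT (NOT NOT x1 OR NOT x1)) OR x4   (complement / identity)
= (x1 AND x1 OR NOT x1 AND x1 OR NOT x2) AND (x1 AND x1 OR NOT (NOT NOT x1 OR NOT x1)) OR x4   (double negation)
= (x1 AND x1 OR NOT x1 AND x1 OR NOT x2) AND (x1 AND x1 OR NOT x1 AND x1) OR x4   (De Morgan)
= x1 AND x1 OR NOT x1 AND x1 OR x4   (absorption)
= x1 OR x4   (distribution)

x1 OR x4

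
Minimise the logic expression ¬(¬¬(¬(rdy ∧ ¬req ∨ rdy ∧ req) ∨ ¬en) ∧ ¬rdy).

¬(¬¬(¬(rdy ∧ ¬req ∨ rdy ∧ req) ∨ ¬en) ∧ ¬rdy)
= ¬(¬(rdy ∧ ¬req ∨ rdy ∧ req) ∨ ¬en) ∨ rdy   [De Morgan]
= ¬(¬rdy ∨ ¬en) ∨ rdy   [distribution]
= rdy ∧ en ∨ rdy   [De Morgan]
= rdy   [absorption]

rdy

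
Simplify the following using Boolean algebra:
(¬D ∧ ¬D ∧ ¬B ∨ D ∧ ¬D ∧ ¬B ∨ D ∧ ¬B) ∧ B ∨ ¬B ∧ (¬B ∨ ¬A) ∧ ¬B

¬B

(¬D ∧ ¬D ∧ ¬B ∨ D ∧ ¬D ∧ ¬B ∨ D ∧ ¬B) ∧ B ∨ ¬B ∧ (¬B ∨ ¬A) ∧ ¬B
= (¬D ∧ ¬B ∨ D ∧ ¬B) ∧ B ∨ ¬B ∧ (¬B ∨ ¬A) ∧ ¬B   — distribution
= (¬D ∧ ¬B ∨ D ∧ ¬B) ∧ B ∨ ¬B ∧ ¬B   — absorption
= ¬B ∧ B ∨ ¬B ∧ ¬B   — distribution
= ¬B   — distribution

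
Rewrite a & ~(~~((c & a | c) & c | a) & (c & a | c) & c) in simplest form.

a & ~(~~((c & a | c) & c | a) & (c & a | c) & c)
= a & ~(((c & a | c) & c | a) & (c & a | c) & c)
= a & ~((c & a | c) & c)
= a & ~(c & c)
= a & ~c

a & ~c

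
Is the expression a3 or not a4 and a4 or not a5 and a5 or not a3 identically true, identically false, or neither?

a3 or not a4 and a4 or not a5 and a5 or not a3
= a3 or not a5 and a5 or not a3
= a3 or not a3
= True

identically true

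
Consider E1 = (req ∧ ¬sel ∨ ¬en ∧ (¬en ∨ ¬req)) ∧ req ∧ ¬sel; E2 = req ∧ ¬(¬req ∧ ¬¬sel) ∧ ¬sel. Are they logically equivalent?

Yes

E1: (req ∧ ¬sel ∨ ¬en ∧ (¬en ∨ ¬req)) ∧ req ∧ ¬sel
    = (req ∧ ¬sel ∨ ¬en) ∧ req ∧ ¬sel   (absorption)
    = req ∧ ¬sel   (absorption)
E2: req ∧ ¬(¬req ∧ ¬¬sel) ∧ ¬sel
    = req ∧ (req ∨ ¬sel) ∧ ¬sel   (De Morgan)
    = req ∧ ¬sel   (absorption)
Both reduce to req ∧ ¬sel, so they are equivalent.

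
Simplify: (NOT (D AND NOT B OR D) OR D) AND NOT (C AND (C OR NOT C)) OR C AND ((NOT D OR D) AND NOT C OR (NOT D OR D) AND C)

TRUE

(NOT (D AND NOT B OR D) OR D) AND NOT (C AND (C OR NOT C)) OR C AND ((NOT D OR D) AND NOT C OR (NOT D OR D) AND C)
= (NOT (D AND NOT B OR D) OR D) AND NOT (C AND (C OR NOT C)) OR C AND (NOT D OR D)   [distribution]
= (NOT D OR D) AND NOT (C AND (C OR NOT C)) OR C AND (NOT D OR D)   [absorption]
= (NOT D OR D) AND NOT C OR C AND (NOT D OR D)   [complement / identity]
= NOT D OR D   [distribution]
= TRUE   [complement]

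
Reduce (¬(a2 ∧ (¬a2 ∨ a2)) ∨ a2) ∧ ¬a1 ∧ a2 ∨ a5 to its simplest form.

¬a1 ∧ a2 ∨ a5

(¬(a2 ∧ (¬a2 ∨ a2)) ∨ a2) ∧ ¬a1 ∧ a2 ∨ a5
= (¬a2 ∨ a2) ∧ ¬a1 ∧ a2 ∨ a5   — complement / identity
= ¬a1 ∧ a2 ∨ a5   — complement / identity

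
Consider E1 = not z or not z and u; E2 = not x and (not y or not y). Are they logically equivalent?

E1: not z or not z and u
    = not z   — absorption
E2: not x and (not y or not y)
    = not x and not y   — idempotence
These differ: at u=1, x=1, y=0, z=0, E1 = 1 but E2 = 0.

No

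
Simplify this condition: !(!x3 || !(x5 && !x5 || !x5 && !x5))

x3 && !x5

!(!x3 || !(x5 && !x5 || !x5 && !x5))
= !(!x3 || !!x5)
= x3 && !x5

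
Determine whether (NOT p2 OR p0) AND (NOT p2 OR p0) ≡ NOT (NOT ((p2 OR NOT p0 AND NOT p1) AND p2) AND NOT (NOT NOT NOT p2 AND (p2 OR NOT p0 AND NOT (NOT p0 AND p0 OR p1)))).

E1: (NOT p2 OR p0) AND (NOT p2 OR p0)
    = NOT p2 OR p0   [idempotence]
E2: NOT (NOT ((p2 OR NOT p0 AND NOT p1) AND p2) AND NOT (NOT NOT NOT p2 AND (p2 OR NOT p0 AND NOT (NOT p0 AND p0 OR p1))))
    = (p2 OR NOT p0 AND NOT p1) AND p2 OR NOT NOT NOT p2 AND (p2 OR NOT p0 AND NOT (NOT p0 AND p0 OR p1))   [De Morgan]
    = (p2 OR NOT p0 AND NOT p1) AND p2 OR NOT p2 AND (p2 OR NOT p0 AND NOT (NOT p0 AND p0 OR p1))   [double negation]
    = (p2 OR NOT p0 AND NOT p1) AND p2 OR NOT p2 AND (p2 OR NOT p0 AND NOT p1)   [complement / identity]
    = p2 OR NOT p0 AND NOT p1   [distribution]
These differ: at p0=1, p1=1, p2=0, E1 = 1 but E2 = 0.

No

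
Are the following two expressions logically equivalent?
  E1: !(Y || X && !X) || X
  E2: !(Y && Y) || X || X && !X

E1: !(Y || X && !X) || X
    = !Y || X   — complement / identity
E2: !(Y && Y) || X || X && !X
    = !Y || X || X && !X   — idempotence
    = !Y || X   — complement / identity
Both reduce to !Y || X, so they are equivalent.

Yes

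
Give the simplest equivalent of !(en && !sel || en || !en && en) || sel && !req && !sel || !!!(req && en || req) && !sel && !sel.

!(en && !sel || en || !en && en) || sel && !req && !sel || !!!(req && en || req) && !sel && !sel
= !(en && !sel || en || !en && en) || sel && !req && !sel || !(req && en || req) && !sel && !sel   — double negation
= !(en || !en && en) || sel && !req && !sel || !(req && en || req) && !sel && !sel   — absorption
= !(en || !en && en) || sel && !req && !sel || !req && !sel && !sel   — absorption
= !en || sel && !req && !sel || !req && !sel && !sel   — complement / identity
= !en || !req && !sel   — distribution

!en || !req && !sel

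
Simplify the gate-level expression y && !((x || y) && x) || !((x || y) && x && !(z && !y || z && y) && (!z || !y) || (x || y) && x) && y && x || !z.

y && !x || !z

y && !((x || y) && x) || !((x || y) && x && !(z && !y || z && y) && (!z || !y) || (x || y) && x) && y && x || !z
= y && !((x || y) && x) || !((x || y) && x && !z && (!z || !y) || (x || y) && x) && y && x || !z   (distribution)
= y && !((x || y) && x) || !((x || y) && x && !z || (x || y) && x) && y && x || !z   (absorption)
= y && !((x || y) && x) || !((x || y) && x) && y && x || !z   (absorption)
= (y || y && x) && !((x || y) && x) || !z   (distribution)
= (y || y && x) && !x || !z   (absorption)
= y && !x || !z   (absorption)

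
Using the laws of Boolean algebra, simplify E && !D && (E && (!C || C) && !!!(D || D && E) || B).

E && !D

E && !D && (E && (!C || C) && !!!(D || D && E) || B)
= E && !D && (E && !!!(D || D && E) || B)   [complement / identity]
= E && !D && (E && !!!D || B)   [absorption]
= E && !D && (E && !D || B)   [double negation]
= E && !D   [absorption]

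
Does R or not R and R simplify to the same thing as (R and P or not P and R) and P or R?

Yes

E1: R or not R and R
    = R   [complement / identity]
E2: (R and P or not P and R) and P or R
    = R and P or R   [distribution]
    = R   [absorption]
Both reduce to R, so they are equivalent.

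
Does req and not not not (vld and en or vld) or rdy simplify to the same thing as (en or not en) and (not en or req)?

E1: req and not not not (vld and en or vld) or rdy
    = req and not not not vld or rdy
    = req and not vld or rdy
E2: (en or not en) and (not en or req)
    = not en or req
These differ: at en=0, rdy=0, req=0, vld=1, E1 = 0 but E2 = 1.

No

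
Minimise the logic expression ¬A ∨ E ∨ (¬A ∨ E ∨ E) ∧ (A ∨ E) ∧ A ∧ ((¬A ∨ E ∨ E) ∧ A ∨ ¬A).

¬A ∨ E

¬A ∨ E ∨ (¬A ∨ E ∨ E) ∧ (A ∨ E) ∧ A ∧ ((¬A ∨ E ∨ E) ∧ A ∨ ¬A)
= ¬A ∨ E ∨ (¬A ∨ E ∨ E) ∧ A ∧ ((¬A ∨ E ∨ E) ∧ A ∨ ¬A)   [absorption]
= ¬A ∨ E ∨ (¬A ∨ E ∨ E) ∧ A   [absorption]
= ¬A ∨ E ∨ (¬A ∨ E) ∧ A   [idempotence]
= ¬A ∨ E   [absorption]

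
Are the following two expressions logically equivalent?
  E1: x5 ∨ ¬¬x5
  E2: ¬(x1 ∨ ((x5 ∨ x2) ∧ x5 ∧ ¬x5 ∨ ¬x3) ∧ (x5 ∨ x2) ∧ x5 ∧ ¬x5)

No

E1: x5 ∨ ¬¬x5
    = x5 ∨ x5
    = x5
E2: ¬(x1 ∨ ((x5 ∨ x2) ∧ x5 ∧ ¬x5 ∨ ¬x3) ∧ (x5 ∨ x2) ∧ x5 ∧ ¬x5)
    = ¬(x1 ∨ (x5 ∨ x2) ∧ x5 ∧ ¬x5)
    = ¬(x1 ∨ x5 ∧ ¬x5)
    = ¬x1
These differ: at x1=0, x2=0, x3=0, x5=0, E1 = 0 but E2 = 1.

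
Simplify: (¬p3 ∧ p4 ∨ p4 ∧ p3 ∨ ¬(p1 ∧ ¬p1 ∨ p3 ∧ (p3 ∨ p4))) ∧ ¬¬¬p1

(p4 ∨ ¬p3) ∧ ¬p1

(¬p3 ∧ p4 ∨ p4 ∧ p3 ∨ ¬(p1 ∧ ¬p1 ∨ p3 ∧ (p3 ∨ p4))) ∧ ¬¬¬p1
= (p4 ∨ ¬(p1 ∧ ¬p1 ∨ p3 ∧ (p3 ∨ p4))) ∧ ¬¬¬p1   (distribution)
= (p4 ∨ ¬(p1 ∧ ¬p1 ∨ p3)) ∧ ¬¬¬p1   (absorption)
= (p4 ∨ ¬p3) ∧ ¬¬¬p1   (complement / identity)
= (p4 ∨ ¬p3) ∧ ¬p1   (double negation)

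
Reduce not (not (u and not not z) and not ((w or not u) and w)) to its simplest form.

u and z or w

not (not (u and not not z) and not ((w or not u) and w))
= not (not (u and not not z) and not w)   [absorption]
= not (not (u and z) and not w)   [double negation]
= u and z or w   [De Morgan]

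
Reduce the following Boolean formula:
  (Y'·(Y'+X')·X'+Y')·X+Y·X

X

(Y'·(Y'+X')·X'+Y')·X+Y·X
= (Y'·X'+Y')·X+Y·X   (absorption)
= Y'·X+Y·X   (absorption)
= X   (distribution)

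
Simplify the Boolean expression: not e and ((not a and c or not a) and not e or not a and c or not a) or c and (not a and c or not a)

not e and ((not a and c or not a) and not e or not a and c or not a) or c and (not a and c or not a)
= not e and (not a and c or not a) or c and (not a and c or not a)   — absorption
= (not a and c or not a) and (not e or c)   — distribution
= not a and (not e or c)   — absorption

not a and (not e or c)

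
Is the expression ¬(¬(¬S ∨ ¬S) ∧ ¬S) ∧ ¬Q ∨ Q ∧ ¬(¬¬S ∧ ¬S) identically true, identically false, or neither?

identically true

¬(¬(¬S ∨ ¬S) ∧ ¬S) ∧ ¬Q ∨ Q ∧ ¬(¬¬S ∧ ¬S)
= ¬(¬¬S ∧ ¬S) ∧ ¬Q ∨ Q ∧ ¬(¬¬S ∧ ¬S)   (idempotence)
= ¬(¬¬S ∧ ¬S)   (distribution)
= ¬S ∨ S   (De Morgan)
= True   (complement)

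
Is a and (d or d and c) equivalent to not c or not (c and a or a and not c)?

E1: a and (d or d and c)
    = a and d   — absorption
E2: not c or not (c and a or a and not c)
    = not c or not a   — distribution
These differ: at a=0, c=0, d=0, E1 = 0 but E2 = 1.

No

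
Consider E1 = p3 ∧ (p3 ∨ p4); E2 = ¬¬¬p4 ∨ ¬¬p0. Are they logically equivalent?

No

E1: p3 ∧ (p3 ∨ p4)
    = p3
E2: ¬¬¬p4 ∨ ¬¬p0
    = ¬p4 ∨ ¬¬p0
    = ¬p4 ∨ p0
These differ: at p0=0, p3=0, p4=0, E1 = 0 but E2 = 1.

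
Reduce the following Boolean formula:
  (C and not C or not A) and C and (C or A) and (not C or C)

not A and C

(C and not C or not A) and C and (C or A) and (not C or C)
= (C and not C or not A) and C and (C or A)   [complement / identity]
= not A and C and (C or A)   [complement / identity]
= not A and C   [absorption]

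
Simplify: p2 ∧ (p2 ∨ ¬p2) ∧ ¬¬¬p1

p2 ∧ ¬p1

p2 ∧ (p2 ∨ ¬p2) ∧ ¬¬¬p1
= p2 ∧ (p2 ∨ ¬p2) ∧ ¬p1
= p2 ∧ ¬p1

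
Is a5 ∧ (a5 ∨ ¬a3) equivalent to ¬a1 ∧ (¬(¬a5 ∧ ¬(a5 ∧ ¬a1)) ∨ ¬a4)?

E1: a5 ∧ (a5 ∨ ¬a3)
    = a5
E2: ¬a1 ∧ (¬(¬a5 ∧ ¬(a5 ∧ ¬a1)) ∨ ¬a4)
    = ¬a1 ∧ (a5 ∨ a5 ∧ ¬a1 ∨ ¬a4)
    = ¬a1 ∧ (a5 ∨ ¬a4)
These differ: at a1=1, a3=0, a4=0, a5=1, E1 = 1 but E2 = 0.

No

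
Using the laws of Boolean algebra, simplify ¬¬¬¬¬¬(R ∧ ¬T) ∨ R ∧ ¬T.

R ∧ ¬T

¬¬¬¬¬¬(R ∧ ¬T) ∨ R ∧ ¬T
= ¬¬¬¬(R ∧ ¬T) ∨ R ∧ ¬T   — double negation
= ¬¬(R ∧ ¬T) ∨ R ∧ ¬T   — double negation
= R ∧ ¬T ∨ R ∧ ¬T   — double negation
= R ∧ ¬T   — idempotence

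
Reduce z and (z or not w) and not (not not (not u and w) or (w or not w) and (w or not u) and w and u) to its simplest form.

z and (z or not w) and not (not not (not u and w) or (w or not w) and (w or not u) and w and u)
= z and (z or not w) and not (not u and w or (w or not w) and (w or not u) and w and u)   — double negation
= z and (z or not w) and not (not u and w or (w or not u) and w and u)   — complement / identity
= z and not (not u and w or (w or not u) and w and u)   — absorption
= z and not (not u and w or w and u)   — absorption
= z and not w   — distribution

z and not w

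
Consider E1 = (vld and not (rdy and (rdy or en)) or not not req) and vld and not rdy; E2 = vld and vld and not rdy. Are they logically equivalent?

E1: (vld and not (rdy and (rdy or en)) or not not req) and vld and not rdy
    = (vld and not rdy or not not req) and vld and not rdy   — absorption
    = (vld and not rdy or req) and vld and not rdy   — double negation
    = vld and not rdy   — absorption
E2: vld and vld and not rdy
    = vld and not rdy   — idempotence
Both reduce to vld and not rdy, so they are equivalent.

Yes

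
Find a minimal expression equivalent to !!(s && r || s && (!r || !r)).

s

!!(s && r || s && (!r || !r))
= !!(s && r || s && !r)   [idempotence]
= !!s   [distribution]
= s   [double negation]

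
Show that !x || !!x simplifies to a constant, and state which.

true

!x || !!x
= !x || x   [double negation]
= true   [complement]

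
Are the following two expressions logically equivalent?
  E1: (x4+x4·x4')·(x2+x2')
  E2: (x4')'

Yes

E1: (x4+x4·x4')·(x2+x2')
    = x4+x4·x4'   — complement / identity
    = x4   — complement / identity
E2: (x4')'
    = x4   — double negation
Both reduce to x4, so they are equivalent.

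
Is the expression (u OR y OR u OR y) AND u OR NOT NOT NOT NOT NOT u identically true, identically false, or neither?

(u OR y OR u OR y) AND u OR NOT NOT NOT NOT NOT u
= (u OR y) AND u OR NOT NOT NOT NOT NOT u   (idempotence)
= (u OR y) AND u OR NOT NOT NOT u   (double negation)
= (u OR y) AND u OR NOT u   (double negation)
= u OR NOT u   (absorption)
= TRUE   (complement)

identically true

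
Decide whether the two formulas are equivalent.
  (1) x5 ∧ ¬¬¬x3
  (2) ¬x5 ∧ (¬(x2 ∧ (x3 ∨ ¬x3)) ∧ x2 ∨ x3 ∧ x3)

No

E1: x5 ∧ ¬¬¬x3
    = x5 ∧ ¬x3
E2: ¬x5 ∧ (¬(x2 ∧ (x3 ∨ ¬x3)) ∧ x2 ∨ x3 ∧ x3)
    = ¬x5 ∧ (¬x2 ∧ x2 ∨ x3 ∧ x3)
    = ¬x5 ∧ (¬x2 ∧ x2 ∨ x3)
    = ¬x5 ∧ x3
These differ: at x2=0, x3=1, x5=0, E1 = 0 but E2 = 1.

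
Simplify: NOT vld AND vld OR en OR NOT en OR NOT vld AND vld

TRUE

NOT vld AND vld OR en OR NOT en OR NOT vld AND vld
= NOT vld AND vld OR en OR NOT en
= en OR NOT en
= TRUE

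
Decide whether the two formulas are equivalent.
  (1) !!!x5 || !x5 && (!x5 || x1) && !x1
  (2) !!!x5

Yes

E1: !!!x5 || !x5 && (!x5 || x1) && !x1
    = !!!x5 || !x5 && !x1   — absorption
    = !x5 || !x5 && !x1   — double negation
    = !x5   — absorption
E2: !!!x5
    = !x5   — double negation
Both reduce to !x5, so they are equivalent.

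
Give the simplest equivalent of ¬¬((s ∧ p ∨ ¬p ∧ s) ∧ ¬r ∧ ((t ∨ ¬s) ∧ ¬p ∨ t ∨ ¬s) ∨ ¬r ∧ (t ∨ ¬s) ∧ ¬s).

¬r ∧ (t ∨ ¬s)

¬¬((s ∧ p ∨ ¬p ∧ s) ∧ ¬r ∧ ((t ∨ ¬s) ∧ ¬p ∨ t ∨ ¬s) ∨ ¬r ∧ (t ∨ ¬s) ∧ ¬s)
= ¬¬((s ∧ p ∨ ¬p ∧ s) ∧ ¬r ∧ (t ∨ ¬s) ∨ ¬r ∧ (t ∨ ¬s) ∧ ¬s)
= ¬¬(s ∧ ¬r ∧ (t ∨ ¬s) ∨ ¬r ∧ (t ∨ ¬s) ∧ ¬s)
= ¬¬(¬r ∧ (t ∨ ¬s))
= ¬r ∧ (t ∨ ¬s)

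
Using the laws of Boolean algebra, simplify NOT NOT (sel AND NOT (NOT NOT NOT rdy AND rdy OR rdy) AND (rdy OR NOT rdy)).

NOT NOT (sel AND NOT (NOT NOT NOT rdy AND rdy OR rdy) AND (rdy OR NOT rdy))
= NOT NOT (sel AND NOT (NOT rdy AND rdy OR rdy) AND (rdy OR NOT rdy))   — double negation
= sel AND NOT (NOT rdy AND rdy OR rdy) AND (rdy OR NOT rdy)   — double negation
= sel AND NOT (NOT rdy AND rdy OR rdy)   — complement / identity
= sel AND NOT rdy   — complement / identity

sel AND NOT rdy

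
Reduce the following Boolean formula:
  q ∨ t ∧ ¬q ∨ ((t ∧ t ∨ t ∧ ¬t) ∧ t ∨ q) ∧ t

q ∨ t

q ∨ t ∧ ¬q ∨ ((t ∧ t ∨ t ∧ ¬t) ∧ t ∨ q) ∧ t
= q ∨ t ∧ ¬q ∨ (t ∧ t ∨ q) ∧ t   — distribution
= q ∨ t ∧ ¬q ∨ (t ∨ q) ∧ t   — idempotence
= q ∨ t ∧ ¬q ∨ t   — absorption
= q ∨ t   — absorption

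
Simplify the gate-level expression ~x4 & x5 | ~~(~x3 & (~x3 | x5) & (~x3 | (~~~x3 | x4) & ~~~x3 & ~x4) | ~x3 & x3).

~x4 & x5 | ~~(~x3 & (~x3 | x5) & (~x3 | (~~~x3 | x4) & ~~~x3 & ~x4) | ~x3 & x3)
= ~x4 & x5 | ~~(~x3 & (~x3 | x5) & (~x3 | ~~~x3 & ~x4) | ~x3 & x3)   [absorption]
= ~x4 & x5 | ~~(~x3 & (~x3 | x5) & (~x3 | ~x3 & ~x4) | ~x3 & x3)   [double negation]
= ~x4 & x5 | ~~(~x3 & (~x3 | x5) & ~x3 | ~x3 & x3)   [absorption]
= ~x4 & x5 | ~~(~x3 & ~x3 | ~x3 & x3)   [absorption]
= ~x4 & x5 | ~~~x3   [distribution]
= ~x4 & x5 | ~x3   [double negation]

~x4 & x5 | ~x3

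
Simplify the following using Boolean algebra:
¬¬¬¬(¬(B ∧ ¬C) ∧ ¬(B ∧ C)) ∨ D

¬¬¬¬(¬(B ∧ ¬C) ∧ ¬(B ∧ C)) ∨ D
= ¬¬¬(B ∧ ¬C ∨ B ∧ C) ∨ D   — De Morgan
= ¬¬¬B ∨ D   — distribution
= ¬B ∨ D   — double negation

¬B ∨ D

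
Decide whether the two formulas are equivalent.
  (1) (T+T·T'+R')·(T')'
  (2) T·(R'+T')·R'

No

E1: (T+T·T'+R')·(T')'
    = (T+R')·(T')'   [complement / identity]
    = (T+R')·T   [double negation]
    = T   [absorption]
E2: T·(R'+T')·R'
    = T·R'   [absorption]
These differ: at R=1, T=1, E1 = 1 but E2 = 0.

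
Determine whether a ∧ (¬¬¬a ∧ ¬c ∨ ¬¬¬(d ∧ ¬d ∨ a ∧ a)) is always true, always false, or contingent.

a ∧ (¬¬¬a ∧ ¬c ∨ ¬¬¬(d ∧ ¬d ∨ a ∧ a))
= a ∧ (¬¬¬a ∧ ¬c ∨ ¬¬¬(d ∧ ¬d ∨ a))   [idempotence]
= a ∧ (¬¬¬a ∧ ¬c ∨ ¬¬¬a)   [complement / identity]
= a ∧ ¬¬¬a   [absorption]
= a ∧ ¬a   [double negation]
= False   [complement]

always false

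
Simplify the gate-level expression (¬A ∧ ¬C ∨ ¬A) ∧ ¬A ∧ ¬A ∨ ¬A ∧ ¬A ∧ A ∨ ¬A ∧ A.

¬A

(¬A ∧ ¬C ∨ ¬A) ∧ ¬A ∧ ¬A ∨ ¬A ∧ ¬A ∧ A ∨ ¬A ∧ A
= ¬A ∧ ¬A ∧ ¬A ∨ ¬A ∧ ¬A ∧ A ∨ ¬A ∧ A   (absorption)
= ¬A ∧ ¬A ∨ ¬A ∧ A   (distribution)
= ¬A   (distribution)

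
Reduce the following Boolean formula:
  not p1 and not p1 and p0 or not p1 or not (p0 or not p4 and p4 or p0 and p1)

not p1 or not p0

not p1 and not p1 and p0 or not p1 or not (p0 or not p4 and p4 or p0 and p1)
= not p1 and not p1 and p0 or not p1 or not (p0 or p0 and p1)   [complement / identity]
= not p1 and not p1 and p0 or not p1 or not p0   [absorption]
= not p1 and p0 or not p1 or not p0   [idempotence]
= not p1 or not p0   [absorption]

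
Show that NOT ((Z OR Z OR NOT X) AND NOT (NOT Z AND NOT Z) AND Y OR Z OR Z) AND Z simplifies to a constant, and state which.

NOT ((Z OR Z OR NOT X) AND NOT (NOT Z AND NOT Z) AND Y OR Z OR Z) AND Z
= NOT ((Z OR Z OR NOT X) AND (Z OR Z) AND Y OR Z OR Z) AND Z   — De Morgan
= NOT ((Z OR Z) AND Y OR Z OR Z) AND Z   — absorption
= NOT (Z OR Z) AND Z   — absorption
= NOT Z AND Z   — idempotence
= FALSE   — complement

FALSE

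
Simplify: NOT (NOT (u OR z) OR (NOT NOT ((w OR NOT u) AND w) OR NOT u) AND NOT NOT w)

NOT (NOT (u OR z) OR (NOT NOT ((w OR NOT u) AND w) OR NOT u) AND NOT NOT w)
= NOT (NOT (u OR z) OR (NOT NOT w OR NOT u) AND NOT NOT w)   — absorption
= NOT (NOT (u OR z) OR NOT NOT w)   — absorption
= (u OR z) AND NOT w   — De Morgan

(u OR z) AND NOT w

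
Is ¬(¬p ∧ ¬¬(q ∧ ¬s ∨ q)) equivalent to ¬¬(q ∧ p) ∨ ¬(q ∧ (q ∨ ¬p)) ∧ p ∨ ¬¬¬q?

E1: ¬(¬p ∧ ¬¬(q ∧ ¬s ∨ q))
    = p ∨ ¬(q ∧ ¬s ∨ q)   (De Morgan)
    = p ∨ ¬q   (absorption)
E2: ¬¬(q ∧ p) ∨ ¬(q ∧ (q ∨ ¬p)) ∧ p ∨ ¬¬¬q
    = q ∧ p ∨ ¬(q ∧ (q ∨ ¬p)) ∧ p ∨ ¬¬¬q   (double negation)
    = q ∧ p ∨ ¬q ∧ p ∨ ¬¬¬q   (absorption)
    = q ∧ p ∨ ¬q ∧ p ∨ ¬q   (double negation)
    = p ∨ ¬q   (distribution)
Both reduce to p ∨ ¬q, so they are equivalent.

Yes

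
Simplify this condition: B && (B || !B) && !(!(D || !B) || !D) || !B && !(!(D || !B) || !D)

B && (B || !B) && !(!(D || !B) || !D) || !B && !(!(D || !B) || !D)
= B && !(!(D || !B) || !D) || !B && !(!(D || !B) || !D)   — complement / identity
= !(!(D || !B) || !D)   — distribution
= (D || !B) && D   — De Morgan
= D   — absorption

D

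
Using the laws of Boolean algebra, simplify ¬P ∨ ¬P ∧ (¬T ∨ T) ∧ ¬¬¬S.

¬P ∨ ¬P ∧ (¬T ∨ T) ∧ ¬¬¬S
= ¬P ∨ ¬P ∧ ¬¬¬S
= ¬P ∨ ¬P ∧ ¬S
= ¬P

¬P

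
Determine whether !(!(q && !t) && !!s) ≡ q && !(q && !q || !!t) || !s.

Yes

E1: !(!(q && !t) && !!s)
    = q && !t || !s   [De Morgan]
E2: q && !(q && !q || !!t) || !s
    = q && !(q && !q || t) || !s   [double negation]
    = q && !t || !s   [complement / identity]
Both reduce to q && !t || !s, so they are equivalent.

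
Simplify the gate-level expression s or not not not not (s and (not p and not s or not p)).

s

s or not not not not (s and (not p and not s or not p))
= s or not not not not (s and not p)
= s or not not (s and not p)
= s or s and not p
= s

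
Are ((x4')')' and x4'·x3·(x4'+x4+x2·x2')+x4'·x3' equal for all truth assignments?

Yes

E1: ((x4')')'
    = x4'   — double negation
E2: x4'·x3·(x4'+x4+x2·x2')+x4'·x3'
    = x4'·x3·(x4'+x4)+x4'·x3'   — complement / identity
    = x4'·x3+x4'·x3'   — complement / identity
    = x4'   — distribution
Both reduce to x4', so they are equivalent.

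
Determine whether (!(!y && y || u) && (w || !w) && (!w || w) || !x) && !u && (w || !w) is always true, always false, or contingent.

contingent

(!(!y && y || u) && (w || !w) && (!w || w) || !x) && !u && (w || !w)
= (!u && (w || !w) && (!w || w) || !x) && !u && (w || !w)
= (!u && (w || !w) || !x) && !u && (w || !w)
= !u && (w || !w)
= !u
This depends on u, so it is not a constant.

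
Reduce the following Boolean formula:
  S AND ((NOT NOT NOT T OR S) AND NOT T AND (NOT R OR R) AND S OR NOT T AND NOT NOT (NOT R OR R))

S AND ((NOT NOT NOT T OR S) AND NOT T AND (NOT R OR R) AND S OR NOT T AND NOT NOT (NOT R OR R))
= S AND ((NOT NOT NOT T OR S) AND NOT T AND (NOT R OR R) AND S OR NOT T AND (NOT R OR R))
= S AND ((NOT T OR S) AND NOT T AND (NOT R OR R) AND S OR NOT T AND (NOT R OR R))
= S AND (NOT T AND (NOT R OR R) AND S OR NOT T AND (NOT R OR R))
= S AND NOT T AND (NOT R OR R)
= S AND NOT T

S AND NOT T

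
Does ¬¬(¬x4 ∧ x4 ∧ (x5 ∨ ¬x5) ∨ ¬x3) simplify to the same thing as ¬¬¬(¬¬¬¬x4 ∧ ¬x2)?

No

E1: ¬¬(¬x4 ∧ x4 ∧ (x5 ∨ ¬x5) ∨ ¬x3)
    = ¬¬(¬x4 ∧ x4 ∨ ¬x3)   [complement / identity]
    = ¬¬¬x3   [complement / identity]
    = ¬x3   [double negation]
E2: ¬¬¬(¬¬¬¬x4 ∧ ¬x2)
    = ¬(¬¬¬¬x4 ∧ ¬x2)   [double negation]
    = ¬(¬¬x4 ∧ ¬x2)   [double negation]
    = ¬x4 ∨ x2   [De Morgan]
These differ: at x2=0, x3=1, x4=0, x5=0, E1 = 0 but E2 = 1.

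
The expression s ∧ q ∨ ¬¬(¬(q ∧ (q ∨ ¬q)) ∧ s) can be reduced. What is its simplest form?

s

s ∧ q ∨ ¬¬(¬(q ∧ (q ∨ ¬q)) ∧ s)
= s ∧ q ∨ ¬¬(¬q ∧ s)   [complement / identity]
= s ∧ q ∨ ¬q ∧ s   [double negation]
= s   [distribution]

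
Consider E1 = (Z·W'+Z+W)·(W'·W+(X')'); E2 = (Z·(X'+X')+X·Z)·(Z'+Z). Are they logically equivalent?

No

E1: (Z·W'+Z+W)·(W'·W+(X')')
    = (Z·W'+Z+W)·(X')'   (complement / identity)
    = (Z·W'+Z+W)·X   (double negation)
    = (Z+W)·X   (absorption)
E2: (Z·(X'+X')+X·Z)·(Z'+Z)
    = Z·(X'+X')+X·Z   (complement / identity)
    = Z·X'+X·Z   (idempotence)
    = Z   (distribution)
These differ: at W=1, X=0, Z=1, E1 = 0 but E2 = 1.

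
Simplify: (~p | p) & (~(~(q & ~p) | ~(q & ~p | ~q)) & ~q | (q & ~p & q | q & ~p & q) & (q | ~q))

(~p | p) & (~(~(q & ~p) | ~(q & ~p | ~q)) & ~q | (q & ~p & q | q & ~p & q) & (q | ~q))
= ~(~(q & ~p) | ~(q & ~p | ~q)) & ~q | (q & ~p & q | q & ~p & q) & (q | ~q)   (complement / identity)
= q & ~p & (q & ~p | ~q) & ~q | (q & ~p & q | q & ~p & q) & (q | ~q)   (De Morgan)
= q & ~p & ~q | (q & ~p & q | q & ~p & q) & (q | ~q)   (absorption)
= q & ~p & ~q | q & ~p & q & (q | ~q)   (idempotence)
= q & ~p & ~q | q & ~p & q   (complement / identity)
= q & ~p   (distribution)

q & ~p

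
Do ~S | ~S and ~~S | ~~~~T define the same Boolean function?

E1: ~S | ~S
    = ~S   (idempotence)
E2: ~~S | ~~~~T
    = ~~S | ~~T   (double negation)
    = ~~S | T   (double negation)
    = S | T   (double negation)
These differ: at S=1, T=0, E1 = 0 but E2 = 1.

No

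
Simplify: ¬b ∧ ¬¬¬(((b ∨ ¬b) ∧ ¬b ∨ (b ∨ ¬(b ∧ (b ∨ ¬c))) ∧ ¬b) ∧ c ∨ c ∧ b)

¬b ∧ ¬c

¬b ∧ ¬¬¬(((b ∨ ¬b) ∧ ¬b ∨ (b ∨ ¬(b ∧ (b ∨ ¬c))) ∧ ¬b) ∧ c ∨ c ∧ b)
= ¬b ∧ ¬¬¬(((b ∨ ¬b) ∧ ¬b ∨ (b ∨ ¬b) ∧ ¬b) ∧ c ∨ c ∧ b)   [absorption]
= ¬b ∧ ¬¬¬((b ∨ ¬b) ∧ ¬b ∧ c ∨ c ∧ b)   [idempotence]
= ¬b ∧ ¬¬¬(¬b ∧ c ∨ c ∧ b)   [complement / identity]
= ¬b ∧ ¬(¬b ∧ c ∨ c ∧ b)   [double negation]
= ¬b ∧ ¬c   [distribution]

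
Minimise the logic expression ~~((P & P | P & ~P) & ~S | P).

~~((P & P | P & ~P) & ~S | P)
= (P & P | P & ~P) & ~S | P
= P & ~S | P
= P

P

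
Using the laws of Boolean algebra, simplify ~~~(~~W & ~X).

~~~(~~W & ~X)
= ~~(~W | X)   — De Morgan
= ~W | X   — double negation

~W | X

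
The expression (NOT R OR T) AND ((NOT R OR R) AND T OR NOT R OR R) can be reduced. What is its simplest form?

(NOT R OR T) AND ((NOT R OR R) AND T OR NOT R OR R)
= (NOT R OR T) AND (NOT R OR R)   (absorption)
= NOT R OR T   (complement / identity)

NOT R OR T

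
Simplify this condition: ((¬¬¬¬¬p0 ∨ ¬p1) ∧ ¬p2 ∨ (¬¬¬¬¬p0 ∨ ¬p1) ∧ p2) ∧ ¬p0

¬p0

((¬¬¬¬¬p0 ∨ ¬p1) ∧ ¬p2 ∨ (¬¬¬¬¬p0 ∨ ¬p1) ∧ p2) ∧ ¬p0
= (¬¬¬¬¬p0 ∨ ¬p1) ∧ ¬p0   (distribution)
= (¬¬¬p0 ∨ ¬p1) ∧ ¬p0   (double negation)
= (¬p0 ∨ ¬p1) ∧ ¬p0   (double negation)
= ¬p0   (absorption)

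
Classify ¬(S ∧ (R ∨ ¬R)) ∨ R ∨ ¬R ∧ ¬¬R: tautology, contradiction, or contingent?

¬(S ∧ (R ∨ ¬R)) ∨ R ∨ ¬R ∧ ¬¬R
= ¬(S ∧ (R ∨ ¬R)) ∨ R ∨ ¬R ∧ R
= ¬S ∨ R ∨ ¬R ∧ R
= ¬S ∨ R
This depends on R, S, so it is not a constant.

contingent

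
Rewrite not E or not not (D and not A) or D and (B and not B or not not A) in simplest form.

not E or not not (D and not A) or D and (B and not B or not not A)
= not E or not not (D and not A) or D and not not A   [complement / identity]
= not E or D and not A or D and not not A   [double negation]
= not E or D and not A or D and A   [double negation]
= not E or D   [distribution]

not E or D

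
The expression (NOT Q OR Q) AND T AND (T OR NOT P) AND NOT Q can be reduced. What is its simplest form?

(NOT Q OR Q) AND T AND (T OR NOT P) AND NOT Q
= T AND (T OR NOT P) AND NOT Q
= T AND NOT Q

T AND NOT Q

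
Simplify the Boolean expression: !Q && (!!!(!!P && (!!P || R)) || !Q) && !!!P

!Q && !P

!Q && (!!!(!!P && (!!P || R)) || !Q) && !!!P
= !Q && (!(!!P && (!!P || R)) || !Q) && !!!P
= !Q && (!!!P || !Q) && !!!P
= !Q && !!!P
= !Q && !P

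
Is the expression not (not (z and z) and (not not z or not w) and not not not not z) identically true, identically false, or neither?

not (not (z and z) and (not not z or not w) and not not not not z)
= not (not (z and z) and (not not z or not w) and not not z)
= not (not (z and z) and not not z)
= z and z or not z
= z or not z
= True

identically true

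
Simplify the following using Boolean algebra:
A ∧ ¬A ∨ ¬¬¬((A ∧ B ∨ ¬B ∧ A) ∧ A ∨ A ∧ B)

¬A

A ∧ ¬A ∨ ¬¬¬((A ∧ B ∨ ¬B ∧ A) ∧ A ∨ A ∧ B)
= ¬¬¬((A ∧ B ∨ ¬B ∧ A) ∧ A ∨ A ∧ B)   [complement / identity]
= ¬¬¬(A ∧ A ∨ A ∧ B)   [distribution]
= ¬¬¬(A ∧ (A ∨ B))   [distribution]
= ¬(A ∧ (A ∨ B))   [double negation]
= ¬A   [absorption]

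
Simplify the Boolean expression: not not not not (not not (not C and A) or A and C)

A

not not not not (not not (not C and A) or A and C)
= not not (not not (not C and A) or A and C)   (double negation)
= not not (not C and A or A and C)   (double negation)
= not not A   (distribution)
= A   (double negation)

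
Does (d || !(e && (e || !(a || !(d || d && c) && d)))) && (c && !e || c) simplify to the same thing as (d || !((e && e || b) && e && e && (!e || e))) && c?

E1: (d || !(e && (e || !(a || !(d || d && c) && d)))) && (c && !e || c)
    = (d || !(e && (e || !(a || !(d || d && c) && d)))) && c   — absorption
    = (d || !(e && (e || !(a || !d && d)))) && c   — absorption
    = (d || !(e && (e || !a))) && c   — complement / identity
    = (d || !e) && c   — absorption
E2: (d || !((e && e || b) && e && e && (!e || e))) && c
    = (d || !((e && e || b) && e && e)) && c   — complement / identity
    = (d || !(e && e)) && c   — absorption
    = (d || !e) && c   — idempotence
Both reduce to (d || !e) && c, so they are equivalent.

Yes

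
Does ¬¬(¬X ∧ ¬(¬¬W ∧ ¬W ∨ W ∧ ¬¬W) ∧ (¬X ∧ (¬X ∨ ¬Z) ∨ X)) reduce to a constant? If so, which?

¬¬(¬X ∧ ¬(¬¬W ∧ ¬W ∨ W ∧ ¬¬W) ∧ (¬X ∧ (¬X ∨ ¬Z) ∨ X))
= ¬¬(¬X ∧ ¬(¬¬W ∧ ¬W ∨ W ∧ ¬¬W) ∧ (¬X ∨ X))   [absorption]
= ¬X ∧ ¬(¬¬W ∧ ¬W ∨ W ∧ ¬¬W) ∧ (¬X ∨ X)   [double negation]
= ¬X ∧ ¬¬¬W ∧ (¬X ∨ X)   [distribution]
= ¬X ∧ ¬¬¬W   [complement / identity]
= ¬X ∧ ¬W   [double negation]
This depends on W, X, so it is not a constant.

no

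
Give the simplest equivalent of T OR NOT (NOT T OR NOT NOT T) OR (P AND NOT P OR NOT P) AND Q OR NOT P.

T OR NOT P

T OR NOT (NOT T OR NOT NOT T) OR (P AND NOT P OR NOT P) AND Q OR NOT P
= T OR T AND NOT T OR (P AND NOT P OR NOT P) AND Q OR NOT P
= T OR (P AND NOT P OR NOT P) AND Q OR NOT P
= T OR NOT P AND Q OR NOT P
= T OR NOT P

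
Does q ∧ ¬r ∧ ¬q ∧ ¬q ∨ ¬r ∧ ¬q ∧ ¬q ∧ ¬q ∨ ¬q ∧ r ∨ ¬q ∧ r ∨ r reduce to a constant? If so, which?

no

q ∧ ¬r ∧ ¬q ∧ ¬q ∨ ¬r ∧ ¬q ∧ ¬q ∧ ¬q ∨ ¬q ∧ r ∨ ¬q ∧ r ∨ r
= ¬r ∧ ¬q ∧ ¬q ∨ ¬q ∧ r ∨ ¬q ∧ r ∨ r
= ¬r ∧ ¬q ∨ ¬q ∧ r ∨ ¬q ∧ r ∨ r
= ¬r ∧ ¬q ∨ ¬q ∧ r ∨ r
= ¬q ∨ r
This depends on q, r, so it is not a constant.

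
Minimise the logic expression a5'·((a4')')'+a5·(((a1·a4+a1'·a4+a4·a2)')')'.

a5'·((a4')')'+a5·(((a1·a4+a1'·a4+a4·a2)')')'
= a5'·((a4')')'+a5·(((a4+a4·a2)')')'
= a5'·((a4')')'+a5·((a4')')'
= ((a4')')'
= a4'

a4'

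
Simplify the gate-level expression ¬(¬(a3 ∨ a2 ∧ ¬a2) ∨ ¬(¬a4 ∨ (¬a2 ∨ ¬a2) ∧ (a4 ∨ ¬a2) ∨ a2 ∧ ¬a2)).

a3 ∧ (¬a4 ∨ ¬a2)

¬(¬(a3 ∨ a2 ∧ ¬a2) ∨ ¬(¬a4 ∨ (¬a2 ∨ ¬a2) ∧ (a4 ∨ ¬a2) ∨ a2 ∧ ¬a2))
= ¬(¬(a3 ∨ a2 ∧ ¬a2) ∨ ¬(¬a4 ∨ ¬a2 ∧ a4 ∨ ¬a2 ∨ a2 ∧ ¬a2))   [distribution]
= ¬(¬(a3 ∨ a2 ∧ ¬a2) ∨ ¬(¬a4 ∨ ¬a2 ∨ a2 ∧ ¬a2))   [absorption]
= ¬(¬(a3 ∨ a2 ∧ ¬a2) ∨ ¬(¬a4 ∨ ¬a2))   [complement / identity]
= (a3 ∨ a2 ∧ ¬a2) ∧ (¬a4 ∨ ¬a2)   [De Morgan]
= a3 ∧ (¬a4 ∨ ¬a2)   [complement / identity]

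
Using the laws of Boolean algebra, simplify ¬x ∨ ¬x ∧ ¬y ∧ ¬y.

¬x ∨ ¬x ∧ ¬y ∧ ¬y
= ¬x ∨ ¬x ∧ ¬y   [idempotence]
= ¬x   [absorption]

¬x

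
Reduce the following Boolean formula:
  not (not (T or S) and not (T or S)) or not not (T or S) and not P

not (not (T or S) and not (T or S)) or not not (T or S) and not P
= not not (T or S) or not not (T or S) and not P   — idempotence
= not not (T or S)   — absorption
= T or S   — double negation

T or S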